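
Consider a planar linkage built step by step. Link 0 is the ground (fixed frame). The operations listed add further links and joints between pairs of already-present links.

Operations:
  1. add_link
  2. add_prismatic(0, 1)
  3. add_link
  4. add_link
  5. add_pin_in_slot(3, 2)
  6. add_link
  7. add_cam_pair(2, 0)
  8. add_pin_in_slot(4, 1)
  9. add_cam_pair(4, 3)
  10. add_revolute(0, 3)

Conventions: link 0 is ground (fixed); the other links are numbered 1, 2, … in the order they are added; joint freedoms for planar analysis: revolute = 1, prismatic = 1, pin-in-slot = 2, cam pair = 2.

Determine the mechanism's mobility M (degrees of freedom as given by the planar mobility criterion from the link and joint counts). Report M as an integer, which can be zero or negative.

link 0 = ground. State L|J1|J2 = 1|0|0
+link1  2|0|0
P(0,1) f=1→J1  2|1|0
+link2  3|1|0
+link3  4|1|0
PS(3,2) f=2→J2  4|1|1
+link4  5|1|1
C(2,0) f=2→J2  5|1|2
PS(4,1) f=2→J2  5|1|3
C(4,3) f=2→J2  5|1|4
R(0,3) f=1→J1  5|2|4
M = 3(5−1)−2·2−4 = 12−4−4 = 4

M = 4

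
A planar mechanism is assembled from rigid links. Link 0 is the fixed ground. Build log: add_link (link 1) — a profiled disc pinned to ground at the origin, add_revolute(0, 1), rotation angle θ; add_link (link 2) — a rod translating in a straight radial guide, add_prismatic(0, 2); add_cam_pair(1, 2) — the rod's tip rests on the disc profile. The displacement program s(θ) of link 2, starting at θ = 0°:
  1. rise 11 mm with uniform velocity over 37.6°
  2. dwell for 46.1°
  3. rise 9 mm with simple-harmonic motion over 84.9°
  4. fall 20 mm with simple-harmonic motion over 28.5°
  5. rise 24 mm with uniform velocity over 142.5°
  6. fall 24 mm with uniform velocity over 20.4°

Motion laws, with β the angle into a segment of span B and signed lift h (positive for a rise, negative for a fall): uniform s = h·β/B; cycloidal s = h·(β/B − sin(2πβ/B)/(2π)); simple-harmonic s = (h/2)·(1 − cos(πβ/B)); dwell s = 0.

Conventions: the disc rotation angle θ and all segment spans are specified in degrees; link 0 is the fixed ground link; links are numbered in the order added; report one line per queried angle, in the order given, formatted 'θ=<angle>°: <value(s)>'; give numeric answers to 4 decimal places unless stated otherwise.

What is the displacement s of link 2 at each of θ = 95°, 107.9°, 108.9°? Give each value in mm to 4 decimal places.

seg 1 [0°–37.6°] uniform, h=11: full span → s += 11 → s = 11.0000
seg 2 [37.6°–83.7°] dwell: s stays 11.0000
seg 3 [83.7°–168.6°] simple-harmonic, h=9: θ=95° here. β=11.3, B=84.9. 9/2·(1 − cos(π·0.1331)) = 0.3877 → s = 11.3877
seg 3 [83.7°–168.6°] simple-harmonic, h=9: θ=107.9° here. β=24.2, B=84.9. 9/2·(1 − cos(π·0.2850)) = 1.6869 → s = 12.6869
seg 3 [83.7°–168.6°] simple-harmonic, h=9: θ=108.9° here. β=25.2, B=84.9. 9/2·(1 − cos(π·0.2968)) = 1.8187 → s = 12.8187

θ=95°: 11.3877
θ=107.9°: 12.6869
θ=108.9°: 12.8187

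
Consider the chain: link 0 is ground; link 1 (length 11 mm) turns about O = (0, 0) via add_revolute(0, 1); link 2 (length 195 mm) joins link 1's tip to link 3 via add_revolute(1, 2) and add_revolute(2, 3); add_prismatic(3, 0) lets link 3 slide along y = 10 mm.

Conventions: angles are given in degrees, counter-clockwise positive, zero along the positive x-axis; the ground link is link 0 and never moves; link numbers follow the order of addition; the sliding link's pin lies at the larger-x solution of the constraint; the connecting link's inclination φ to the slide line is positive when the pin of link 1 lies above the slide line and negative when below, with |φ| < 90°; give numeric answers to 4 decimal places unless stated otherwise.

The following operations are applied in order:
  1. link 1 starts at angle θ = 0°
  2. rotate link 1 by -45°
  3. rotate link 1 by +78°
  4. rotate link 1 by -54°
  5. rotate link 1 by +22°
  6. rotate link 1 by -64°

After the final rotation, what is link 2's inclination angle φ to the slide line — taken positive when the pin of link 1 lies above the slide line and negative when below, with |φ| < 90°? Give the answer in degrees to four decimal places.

geometry: r = 11 mm, L = 195 mm, e = 10 mm; θ starts at 0°
rotate link 1 by -45°: θ ← 0° -45° = -45°
rotate link 1 by +78°: θ ← -45° +78° = 33°
rotate link 1 by -54°: θ ← 33° -54° = -21°
rotate link 1 by +22°: θ ← -21° +22° = 1°
rotate link 1 by -64°: θ ← 1° -64° = -63°
h = r sin θ − e = -9.801072 − 10 = -19.801072
sin φ = h / L = -19.801072 / 195 = -0.10154396
φ = arcsin(-0.10154396) = -5.828085°

-5.8281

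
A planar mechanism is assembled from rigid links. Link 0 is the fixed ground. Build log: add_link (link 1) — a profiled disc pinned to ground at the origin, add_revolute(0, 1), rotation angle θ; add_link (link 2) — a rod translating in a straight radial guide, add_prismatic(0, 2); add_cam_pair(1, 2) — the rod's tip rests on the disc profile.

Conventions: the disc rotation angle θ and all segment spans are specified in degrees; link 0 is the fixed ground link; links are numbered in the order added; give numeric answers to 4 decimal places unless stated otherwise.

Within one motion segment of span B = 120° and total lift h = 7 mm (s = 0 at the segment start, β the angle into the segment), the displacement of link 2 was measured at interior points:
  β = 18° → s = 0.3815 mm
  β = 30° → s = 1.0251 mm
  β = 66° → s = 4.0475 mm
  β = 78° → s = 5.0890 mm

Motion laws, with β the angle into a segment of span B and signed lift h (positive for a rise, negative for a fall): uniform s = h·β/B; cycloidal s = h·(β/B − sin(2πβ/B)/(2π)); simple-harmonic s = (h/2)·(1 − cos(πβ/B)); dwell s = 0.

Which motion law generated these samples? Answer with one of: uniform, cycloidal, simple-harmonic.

candidates at β/B = r: uniform s = h·r (linear in β); cycloidal s = h·(r − sin(2πr)/(2π)); simple-harmonic s = (h/2)(1 − cos(πr))
β=18°: printed 0.3815 | uniform 1.0500, cycloidal 0.1487, simple-harmonic 0.3815
β=30°: printed 1.0251 | uniform 1.7500, cycloidal 0.6359, simple-harmonic 1.0251
β=66°: printed 4.0475 | uniform 3.8500, cycloidal 4.1943, simple-harmonic 4.0475
β=78°: printed 5.0890 | uniform 4.5500, cycloidal 5.4513, simple-harmonic 5.0890
only one law matches every sample → simple-harmonic

simple-harmonic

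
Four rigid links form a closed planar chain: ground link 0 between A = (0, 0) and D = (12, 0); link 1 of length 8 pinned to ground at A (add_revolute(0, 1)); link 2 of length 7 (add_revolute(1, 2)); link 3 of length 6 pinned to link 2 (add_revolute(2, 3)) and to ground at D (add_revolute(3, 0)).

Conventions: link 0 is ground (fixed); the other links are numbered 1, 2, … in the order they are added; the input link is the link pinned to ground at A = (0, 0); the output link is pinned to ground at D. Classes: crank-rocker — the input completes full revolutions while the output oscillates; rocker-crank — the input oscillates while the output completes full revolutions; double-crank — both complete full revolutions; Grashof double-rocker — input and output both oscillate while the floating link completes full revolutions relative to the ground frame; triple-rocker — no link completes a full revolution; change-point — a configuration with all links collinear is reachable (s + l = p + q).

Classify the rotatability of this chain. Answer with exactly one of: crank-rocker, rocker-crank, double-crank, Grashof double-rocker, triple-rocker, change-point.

lengths: ground=12, input=8, coupler=7, output=6
sorted: s=6 (shortest), l=12 (longest), p+q=15
s + l = 18 vs p + q = 15
s + l > p + q → non-Grashof → no link fully rotates → triple-rocker

triple-rocker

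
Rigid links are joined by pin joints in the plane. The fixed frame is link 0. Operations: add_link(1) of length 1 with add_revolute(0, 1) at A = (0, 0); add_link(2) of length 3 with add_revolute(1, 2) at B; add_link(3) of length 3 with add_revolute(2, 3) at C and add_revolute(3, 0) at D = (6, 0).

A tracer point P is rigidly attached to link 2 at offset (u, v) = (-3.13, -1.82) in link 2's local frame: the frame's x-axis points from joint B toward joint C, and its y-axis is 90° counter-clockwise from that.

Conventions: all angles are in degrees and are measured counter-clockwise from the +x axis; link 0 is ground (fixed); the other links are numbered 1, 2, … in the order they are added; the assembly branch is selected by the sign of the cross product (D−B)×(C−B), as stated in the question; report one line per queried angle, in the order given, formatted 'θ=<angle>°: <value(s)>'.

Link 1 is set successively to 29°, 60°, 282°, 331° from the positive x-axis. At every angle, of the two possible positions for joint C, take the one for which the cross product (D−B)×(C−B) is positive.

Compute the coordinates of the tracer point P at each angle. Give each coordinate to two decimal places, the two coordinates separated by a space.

A=(0,0), D=(6.00,0)
θ=29°: B = A + 1.00·(cos29°, sin29°) = (0.8746, 0.4848)
θ=29°: |BD| = 5.1483
θ=29°: circle(B,3.00) ∩ circle(D,3.00): a=2.5741, h=1.5407
θ=29°:   candidates: C₊=(3.5824,1.7763) cross=7.932; C₋=(3.2922,-1.2915) cross=-7.932
θ=29°:   branch + wants cross > 0 → take C=(3.5824,1.7763) (cross=7.932)
θ=29°: ex = (C−B)/|BC| = (0.9026,0.4305); ey = (-0.4305,0.9026)
θ=29°: P = B + -3.13·ex + -1.82·ey = (-1.1670,-2.5054)
θ=60°: B = A + 1.00·(cos60°, sin60°) = (0.5000, 0.8660)
θ=60°: |BD| = 5.5678
θ=60°: circle(B,3.00) ∩ circle(D,3.00): a=2.7839, h=1.1180
θ=60°:   candidates: C₊=(3.4239,1.5374) cross=6.225; C₋=(3.0761,-0.6714) cross=-6.225
θ=60°:   branch + wants cross > 0 → take C=(3.4239,1.5374) (cross=6.225)
θ=60°: ex = (C−B)/|BC| = (0.9746,0.2238); ey = (-0.2238,0.9746)
θ=60°: P = B + -3.13·ex + -1.82·ey = (-2.1433,-1.6083)
θ=282°: B = A + 1.00·(cos282°, sin282°) = (0.2079, -0.9781)
θ=282°: |BD| = 5.8741
θ=282°: circle(B,3.00) ∩ circle(D,3.00): a=2.9371, h=0.6113
θ=282°:   candidates: C₊=(3.0022,0.1137) cross=3.591; C₋=(3.2058,-1.0919) cross=-3.591
θ=282°:   branch + wants cross > 0 → take C=(3.0022,0.1137) (cross=3.591)
θ=282°: ex = (C−B)/|BC| = (0.9314,0.3640); ey = (-0.3640,0.9314)
θ=282°: P = B + -3.13·ex + -1.82·ey = (-2.0450,-3.8125)
θ=331°: B = A + 1.00·(cos331°, sin331°) = (0.8746, -0.4848)
θ=331°: |BD| = 5.1483
θ=331°: circle(B,3.00) ∩ circle(D,3.00): a=2.5741, h=1.5407
θ=331°:   candidates: C₊=(3.2922,1.2915) cross=7.932; C₋=(3.5824,-1.7763) cross=-7.932
θ=331°:   branch + wants cross > 0 → take C=(3.2922,1.2915) (cross=7.932)
θ=331°: ex = (C−B)/|BC| = (0.8059,0.5921); ey = (-0.5921,0.8059)
θ=331°: P = B + -3.13·ex + -1.82·ey = (-0.5701,-3.8048)

θ=29°: -1.17 -2.51
θ=60°: -2.14 -1.61
θ=282°: -2.05 -3.81
θ=331°: -0.57 -3.80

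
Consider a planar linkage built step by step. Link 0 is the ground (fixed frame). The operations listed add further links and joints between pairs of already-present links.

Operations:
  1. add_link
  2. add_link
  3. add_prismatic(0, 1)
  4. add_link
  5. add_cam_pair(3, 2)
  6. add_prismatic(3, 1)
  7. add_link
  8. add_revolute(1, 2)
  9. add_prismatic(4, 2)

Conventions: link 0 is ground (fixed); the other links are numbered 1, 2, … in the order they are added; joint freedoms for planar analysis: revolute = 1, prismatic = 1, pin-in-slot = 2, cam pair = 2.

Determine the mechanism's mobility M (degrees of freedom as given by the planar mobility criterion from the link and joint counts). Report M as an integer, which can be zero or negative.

ground; <1,0,0>
#1 <2,0,0>
#2 <3,0,0>
P:0↔1 J1 <3,1,0>
#3 <4,1,0>
C:3↔2 J2 <4,1,1>
P:3↔1 J1 <4,2,1>
#4 <5,2,1>
R:1↔2 J1 <5,3,1>
P:4↔2 J1 <5,4,1>
3×4 − 2×4 − 1×1 = 3

M = 3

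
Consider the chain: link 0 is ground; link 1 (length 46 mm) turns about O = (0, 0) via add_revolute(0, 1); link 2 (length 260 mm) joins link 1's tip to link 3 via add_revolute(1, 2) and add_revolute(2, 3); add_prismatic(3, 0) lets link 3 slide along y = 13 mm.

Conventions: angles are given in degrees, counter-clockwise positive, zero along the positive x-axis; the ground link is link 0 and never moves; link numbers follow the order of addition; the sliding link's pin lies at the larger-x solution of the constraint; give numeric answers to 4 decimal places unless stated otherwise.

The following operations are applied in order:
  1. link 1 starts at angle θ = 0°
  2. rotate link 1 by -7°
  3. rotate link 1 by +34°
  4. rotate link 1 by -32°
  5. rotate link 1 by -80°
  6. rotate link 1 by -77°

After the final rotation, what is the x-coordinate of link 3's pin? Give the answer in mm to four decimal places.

geometry: r = 46 mm, L = 260 mm, e = 13 mm; θ starts at 0°
rotate link 1 by -7°: θ ← 0° -7° = -7°
rotate link 1 by +34°: θ ← -7° +34° = 27°
rotate link 1 by -32°: θ ← 27° -32° = -5°
rotate link 1 by -80°: θ ← -5° -80° = -85°
rotate link 1 by -77°: θ ← -85° -77° = -162°
crank pin P = (r cos θ, r sin θ) = (-43.748600, -14.214782)
h = r sin θ − e = -14.214782 − 13 = -27.214782
x = r cos θ + √(L² − h²) = -43.748600 + 258.571761 = 214.823161

214.8232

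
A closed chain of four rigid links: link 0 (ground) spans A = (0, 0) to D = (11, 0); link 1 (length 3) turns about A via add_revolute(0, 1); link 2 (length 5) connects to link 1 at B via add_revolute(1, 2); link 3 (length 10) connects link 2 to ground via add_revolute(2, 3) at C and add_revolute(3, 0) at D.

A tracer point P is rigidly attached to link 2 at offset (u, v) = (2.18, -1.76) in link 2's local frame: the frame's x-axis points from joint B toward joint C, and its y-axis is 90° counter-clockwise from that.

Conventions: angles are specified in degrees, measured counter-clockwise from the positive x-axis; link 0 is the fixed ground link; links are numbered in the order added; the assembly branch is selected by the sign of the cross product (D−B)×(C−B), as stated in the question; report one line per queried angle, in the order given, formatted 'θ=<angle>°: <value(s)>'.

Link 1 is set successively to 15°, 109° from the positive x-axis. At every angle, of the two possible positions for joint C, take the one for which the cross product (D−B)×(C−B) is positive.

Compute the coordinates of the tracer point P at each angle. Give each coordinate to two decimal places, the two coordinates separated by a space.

A=(0,0), D=(11.00,0)
θ=15°: B = A + 3.00·(cos15°, sin15°) = (2.8978, 0.7765)
θ=15°: |BD| = 8.1393
θ=15°: circle(B,5.00) ∩ circle(D,10.00): a=-0.5376, h=4.9710
θ=15°:   candidates: C₊=(2.8369,5.7761) cross=40.461; C₋=(1.8884,-4.1206) cross=-40.461
θ=15°:   branch + wants cross > 0 → take C=(2.8369,5.7761) (cross=40.461)
θ=15°: ex = (C−B)/|BC| = (-0.0122,0.9999); ey = (-0.9999,-0.0122)
θ=15°: P = B + 2.18·ex + -1.76·ey = (4.6311,2.9777)
θ=109°: B = A + 3.00·(cos109°, sin109°) = (-0.9767, 2.8366)
θ=109°: |BD| = 12.3080
θ=109°: circle(B,5.00) ∩ circle(D,10.00): a=3.1072, h=3.9173
θ=109°:   candidates: C₊=(2.9497,5.9323) cross=48.214; C₋=(1.1441,-1.6914) cross=-48.214
θ=109°:   branch + wants cross > 0 → take C=(2.9497,5.9323) (cross=48.214)
θ=109°: ex = (C−B)/|BC| = (0.7853,0.6191); ey = (-0.6191,0.7853)
θ=109°: P = B + 2.18·ex + -1.76·ey = (1.8249,2.8042)

θ=15°: 4.63 2.98
θ=109°: 1.82 2.80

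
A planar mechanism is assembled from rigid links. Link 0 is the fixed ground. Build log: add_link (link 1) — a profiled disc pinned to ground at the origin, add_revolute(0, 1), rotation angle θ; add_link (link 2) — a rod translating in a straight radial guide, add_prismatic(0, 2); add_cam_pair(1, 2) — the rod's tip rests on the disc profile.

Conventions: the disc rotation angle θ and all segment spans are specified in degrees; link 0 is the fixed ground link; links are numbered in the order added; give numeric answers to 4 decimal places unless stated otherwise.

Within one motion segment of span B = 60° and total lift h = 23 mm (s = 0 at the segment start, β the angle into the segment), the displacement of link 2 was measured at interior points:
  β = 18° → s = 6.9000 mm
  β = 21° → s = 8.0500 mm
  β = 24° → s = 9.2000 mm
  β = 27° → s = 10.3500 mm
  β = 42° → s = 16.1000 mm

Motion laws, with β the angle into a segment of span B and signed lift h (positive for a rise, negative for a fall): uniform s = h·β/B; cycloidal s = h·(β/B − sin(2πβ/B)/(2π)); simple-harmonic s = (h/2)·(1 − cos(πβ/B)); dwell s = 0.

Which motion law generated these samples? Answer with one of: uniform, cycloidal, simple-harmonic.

candidates at β/B = r: uniform s = h·r (linear in β); cycloidal s = h·(r − sin(2πr)/(2π)); simple-harmonic s = (h/2)(1 − cos(πr))
β=18°: printed 6.9000 | uniform 6.9000, cycloidal 3.4186, simple-harmonic 4.7405
β=21°: printed 8.0500 | uniform 8.0500, cycloidal 5.0885, simple-harmonic 6.2791
β=24°: printed 9.2000 | uniform 9.2000, cycloidal 7.0484, simple-harmonic 7.9463
β=27°: printed 10.3500 | uniform 10.3500, cycloidal 9.2188, simple-harmonic 9.7010
β=42°: printed 16.1000 | uniform 16.1000, cycloidal 19.5814, simple-harmonic 18.2595
only one law matches every sample → uniform

uniform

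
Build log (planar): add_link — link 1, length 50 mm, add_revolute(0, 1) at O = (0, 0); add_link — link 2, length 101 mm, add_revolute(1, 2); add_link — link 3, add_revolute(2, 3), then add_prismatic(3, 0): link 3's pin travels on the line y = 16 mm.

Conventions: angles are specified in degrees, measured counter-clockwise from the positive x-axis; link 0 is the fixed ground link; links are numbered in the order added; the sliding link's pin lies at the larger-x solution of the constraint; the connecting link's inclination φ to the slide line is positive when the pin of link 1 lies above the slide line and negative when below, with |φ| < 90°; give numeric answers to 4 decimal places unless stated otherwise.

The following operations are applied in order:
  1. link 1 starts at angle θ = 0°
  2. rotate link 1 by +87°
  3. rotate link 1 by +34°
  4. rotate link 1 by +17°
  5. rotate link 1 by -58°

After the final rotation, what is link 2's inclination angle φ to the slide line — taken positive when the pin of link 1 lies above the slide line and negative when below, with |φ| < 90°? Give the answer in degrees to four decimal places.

geometry: r = 50 mm, L = 101 mm, e = 16 mm; θ starts at 0°
rotate link 1 by +87°: θ ← 0° +87° = 87°
rotate link 1 by +34°: θ ← 87° +34° = 121°
rotate link 1 by +17°: θ ← 121° +17° = 138°
rotate link 1 by -58°: θ ← 138° -58° = 80°
h = r sin θ − e = 49.240388 − 16 = 33.240388
sin φ = h / L = 33.240388 / 101 = 0.32911275
φ = arcsin(0.32911275) = 19.214932°

19.2149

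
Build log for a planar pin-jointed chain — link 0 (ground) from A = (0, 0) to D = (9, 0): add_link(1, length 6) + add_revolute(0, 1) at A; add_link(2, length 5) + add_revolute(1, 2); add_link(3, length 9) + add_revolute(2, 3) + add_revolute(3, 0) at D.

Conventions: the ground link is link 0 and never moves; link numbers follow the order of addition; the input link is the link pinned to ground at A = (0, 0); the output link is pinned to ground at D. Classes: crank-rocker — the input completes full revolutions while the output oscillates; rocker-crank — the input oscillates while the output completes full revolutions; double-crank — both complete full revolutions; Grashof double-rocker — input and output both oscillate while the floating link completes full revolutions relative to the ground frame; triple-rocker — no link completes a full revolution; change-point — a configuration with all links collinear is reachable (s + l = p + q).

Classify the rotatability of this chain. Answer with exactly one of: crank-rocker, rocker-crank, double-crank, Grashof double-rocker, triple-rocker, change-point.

lengths: ground=9, input=6, coupler=5, output=9
sorted: s=5 (shortest), l=9 (longest), p+q=15
s + l = 14 vs p + q = 15
s + l < p + q (Grashof) with shortest = coupler link → Grashof double-rocker

Grashof double-rocker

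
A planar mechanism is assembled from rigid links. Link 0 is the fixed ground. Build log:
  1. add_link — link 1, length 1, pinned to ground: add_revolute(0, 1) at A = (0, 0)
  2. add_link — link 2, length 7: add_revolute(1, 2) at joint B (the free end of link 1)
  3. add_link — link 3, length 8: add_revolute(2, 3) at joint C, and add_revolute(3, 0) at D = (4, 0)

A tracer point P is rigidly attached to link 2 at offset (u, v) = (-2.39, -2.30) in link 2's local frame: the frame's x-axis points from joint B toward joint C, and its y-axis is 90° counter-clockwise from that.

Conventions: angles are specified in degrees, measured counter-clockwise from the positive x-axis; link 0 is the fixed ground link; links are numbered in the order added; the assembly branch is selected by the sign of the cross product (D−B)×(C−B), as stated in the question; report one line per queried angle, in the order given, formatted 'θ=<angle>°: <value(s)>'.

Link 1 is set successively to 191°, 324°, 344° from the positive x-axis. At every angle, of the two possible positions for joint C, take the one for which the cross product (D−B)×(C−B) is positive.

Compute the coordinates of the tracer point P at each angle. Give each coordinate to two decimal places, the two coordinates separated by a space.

A=(0,0), D=(4.00,0)
θ=191°: B = A + 1.00·(cos191°, sin191°) = (-0.9816, -0.1908)
θ=191°: |BD| = 4.9853
θ=191°: circle(B,7.00) ∩ circle(D,8.00): a=0.9882, h=6.9299
θ=191°:   candidates: C₊=(-0.2594,6.7718) cross=34.547; C₋=(0.2711,-7.0778) cross=-34.547
θ=191°:   branch + wants cross > 0 → take C=(-0.2594,6.7718) (cross=34.547)
θ=191°: ex = (C−B)/|BC| = (0.1032,0.9947); ey = (-0.9947,0.1032)
θ=191°: P = B + -2.39·ex + -2.30·ey = (1.0595,-2.8054)
θ=324°: B = A + 1.00·(cos324°, sin324°) = (0.8090, -0.5878)
θ=324°: |BD| = 3.2447
θ=324°: circle(B,7.00) ∩ circle(D,8.00): a=-0.6892, h=6.9660
θ=324°:   candidates: C₊=(-1.1307,6.1381) cross=22.602; C₋=(1.3932,-7.5634) cross=-22.602
θ=324°:   branch + wants cross > 0 → take C=(-1.1307,6.1381) (cross=22.602)
θ=324°: ex = (C−B)/|BC| = (-0.2771,0.9608); ey = (-0.9608,-0.2771)
θ=324°: P = B + -2.39·ex + -2.30·ey = (3.6812,-2.2469)
θ=344°: B = A + 1.00·(cos344°, sin344°) = (0.9613, -0.2756)
θ=344°: |BD| = 3.0512
θ=344°: circle(B,7.00) ∩ circle(D,8.00): a=-0.9324, h=6.9376
θ=344°:   candidates: C₊=(-0.5941,6.5494) cross=21.168; C₋=(0.6594,-7.2691) cross=-21.168
θ=344°:   branch + wants cross > 0 → take C=(-0.5941,6.5494) (cross=21.168)
θ=344°: ex = (C−B)/|BC| = (-0.2222,0.9750); ey = (-0.9750,-0.2222)
θ=344°: P = B + -2.39·ex + -2.30·ey = (3.7348,-2.0949)

θ=191°: 1.06 -2.81
θ=324°: 3.68 -2.25
θ=344°: 3.73 -2.09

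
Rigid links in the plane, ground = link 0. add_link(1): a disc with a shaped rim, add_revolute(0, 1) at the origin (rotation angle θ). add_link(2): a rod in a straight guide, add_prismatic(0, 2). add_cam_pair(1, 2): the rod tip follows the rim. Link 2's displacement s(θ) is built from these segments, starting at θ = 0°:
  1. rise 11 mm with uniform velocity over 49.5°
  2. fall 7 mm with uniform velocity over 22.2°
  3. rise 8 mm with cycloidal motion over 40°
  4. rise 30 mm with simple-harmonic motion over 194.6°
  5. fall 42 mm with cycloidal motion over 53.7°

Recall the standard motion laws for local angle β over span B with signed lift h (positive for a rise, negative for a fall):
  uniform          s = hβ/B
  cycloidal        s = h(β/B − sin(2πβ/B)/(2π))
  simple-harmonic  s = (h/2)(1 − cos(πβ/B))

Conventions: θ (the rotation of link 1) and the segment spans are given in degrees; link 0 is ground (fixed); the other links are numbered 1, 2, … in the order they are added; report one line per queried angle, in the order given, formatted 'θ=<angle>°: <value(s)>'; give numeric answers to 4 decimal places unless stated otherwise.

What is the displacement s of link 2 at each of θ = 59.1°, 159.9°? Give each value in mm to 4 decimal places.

segment 1 (0° to 49.5°, uniform, h = 11) is passed completely: s = 0.0000 + (11) = 11.0000
θ = 59.1° falls in segment 2 (49.5° to 71.7°, uniform, h = -7): β = 59.1 − 49.5 = 9.6°, B = 22.2°; Δs = -7·9.6/22.2 = -3.0270; s = 11.0000 − 3.0270 = 7.9730
segment 2 (49.5° to 71.7°, uniform, h = -7) is passed completely: s = 11.0000 + (-7) = 4.0000
segment 3 (71.7° to 111.7°, cycloidal, h = 8) is passed completely: s = 4.0000 + (8) = 12.0000
θ = 159.9° falls in segment 4 (111.7° to 306.3°, simple-harmonic, h = 30): β = 159.9 − 111.7 = 48.2°, B = 194.6°; Δs = 30/2·(1 − cos(π·0.2477)) = 4.3166; s = 12.0000 + 4.3166 = 16.3166

θ=59.1°: 7.9730
θ=159.9°: 16.3166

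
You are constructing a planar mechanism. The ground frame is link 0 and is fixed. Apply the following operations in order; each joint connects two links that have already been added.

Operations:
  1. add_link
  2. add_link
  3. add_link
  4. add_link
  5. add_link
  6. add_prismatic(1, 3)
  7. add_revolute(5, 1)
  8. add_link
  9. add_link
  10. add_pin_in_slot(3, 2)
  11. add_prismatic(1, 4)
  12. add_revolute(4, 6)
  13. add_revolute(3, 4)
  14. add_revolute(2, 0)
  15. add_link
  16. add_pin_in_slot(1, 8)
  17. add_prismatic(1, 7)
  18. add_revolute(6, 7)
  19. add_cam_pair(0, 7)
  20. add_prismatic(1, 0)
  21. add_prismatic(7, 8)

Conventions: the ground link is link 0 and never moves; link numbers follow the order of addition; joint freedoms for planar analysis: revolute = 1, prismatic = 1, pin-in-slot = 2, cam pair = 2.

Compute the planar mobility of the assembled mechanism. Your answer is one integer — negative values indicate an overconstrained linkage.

ground; <1,0,0>
#1 <2,0,0>
#2 <3,0,0>
#3 <4,0,0>
#4 <5,0,0>
#5 <6,0,0>
P:1↔3 J1 <6,1,0>
R:5↔1 J1 <6,2,0>
#6 <7,2,0>
#7 <8,2,0>
PS:3↔2 J2 <8,2,1>
P:1↔4 J1 <8,3,1>
R:4↔6 J1 <8,4,1>
R:3↔4 J1 <8,5,1>
R:2↔0 J1 <8,6,1>
#8 <9,6,1>
PS:1↔8 J2 <9,6,2>
P:1↔7 J1 <9,7,2>
R:6↔7 J1 <9,8,2>
C:0↔7 J2 <9,8,3>
P:1↔0 J1 <9,9,3>
P:7↔8 J1 <9,10,3>
3×8 − 2×10 − 1×3 = 1

M = 1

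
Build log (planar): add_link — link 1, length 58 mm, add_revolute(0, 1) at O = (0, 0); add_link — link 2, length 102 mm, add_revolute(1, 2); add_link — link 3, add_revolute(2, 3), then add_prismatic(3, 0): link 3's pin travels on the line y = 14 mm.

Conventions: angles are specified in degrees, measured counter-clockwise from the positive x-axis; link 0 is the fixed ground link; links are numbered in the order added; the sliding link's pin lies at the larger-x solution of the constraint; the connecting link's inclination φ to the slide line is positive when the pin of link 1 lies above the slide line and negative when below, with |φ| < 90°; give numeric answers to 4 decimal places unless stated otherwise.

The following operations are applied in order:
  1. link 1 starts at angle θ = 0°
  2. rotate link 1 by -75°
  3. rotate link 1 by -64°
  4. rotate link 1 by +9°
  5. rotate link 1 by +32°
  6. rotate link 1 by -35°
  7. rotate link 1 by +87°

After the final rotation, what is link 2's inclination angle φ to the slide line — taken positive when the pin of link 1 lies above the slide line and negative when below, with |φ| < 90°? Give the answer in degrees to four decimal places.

geometry: r = 58 mm, L = 102 mm, e = 14 mm; θ starts at 0°
rotate link 1 by -75°: θ ← 0° -75° = -75°
rotate link 1 by -64°: θ ← -75° -64° = -139°
rotate link 1 by +9°: θ ← -139° +9° = -130°
rotate link 1 by +32°: θ ← -130° +32° = -98°
rotate link 1 by -35°: θ ← -98° -35° = -133°
rotate link 1 by +87°: θ ← -133° +87° = -46°
h = r sin θ − e = -41.721708 − 14 = -55.721708
sin φ = h / L = -55.721708 / 102 = -0.54629126
φ = arcsin(-0.54629126) = -33.112948°

-33.1129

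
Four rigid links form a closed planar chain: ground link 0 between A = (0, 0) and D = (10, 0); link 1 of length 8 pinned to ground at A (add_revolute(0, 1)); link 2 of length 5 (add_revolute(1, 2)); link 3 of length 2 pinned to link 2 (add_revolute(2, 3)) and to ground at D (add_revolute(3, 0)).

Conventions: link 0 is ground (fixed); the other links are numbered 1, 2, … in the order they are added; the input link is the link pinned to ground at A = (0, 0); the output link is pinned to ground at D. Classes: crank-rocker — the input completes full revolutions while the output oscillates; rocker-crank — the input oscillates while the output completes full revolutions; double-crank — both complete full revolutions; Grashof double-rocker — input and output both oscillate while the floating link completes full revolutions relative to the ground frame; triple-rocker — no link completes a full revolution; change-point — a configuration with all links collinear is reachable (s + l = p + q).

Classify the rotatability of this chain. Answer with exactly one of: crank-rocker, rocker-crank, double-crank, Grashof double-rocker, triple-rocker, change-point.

lengths: ground=10, input=8, coupler=5, output=2
sorted: s=2 (shortest), l=10 (longest), p+q=13
s + l = 12 vs p + q = 13
s + l < p + q (Grashof) with shortest = output link → rocker-crank

rocker-crank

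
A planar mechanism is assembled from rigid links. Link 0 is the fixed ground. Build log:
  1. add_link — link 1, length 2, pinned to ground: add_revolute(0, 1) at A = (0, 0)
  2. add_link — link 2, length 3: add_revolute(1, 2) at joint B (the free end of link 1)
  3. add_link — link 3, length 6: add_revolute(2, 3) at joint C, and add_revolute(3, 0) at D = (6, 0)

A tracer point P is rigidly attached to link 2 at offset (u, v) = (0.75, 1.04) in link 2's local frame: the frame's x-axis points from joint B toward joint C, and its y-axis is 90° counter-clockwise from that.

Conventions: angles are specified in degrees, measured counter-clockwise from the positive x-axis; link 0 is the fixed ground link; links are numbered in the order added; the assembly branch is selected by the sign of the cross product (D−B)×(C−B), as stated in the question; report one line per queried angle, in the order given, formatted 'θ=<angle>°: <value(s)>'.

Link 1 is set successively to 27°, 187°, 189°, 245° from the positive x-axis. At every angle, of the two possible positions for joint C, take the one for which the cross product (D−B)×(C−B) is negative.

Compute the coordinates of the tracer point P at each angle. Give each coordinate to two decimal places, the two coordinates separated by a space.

A=(0,0), D=(6.00,0)
θ=27°: B = A + 2.00·(cos27°, sin27°) = (1.7820, 0.9080)
θ=27°: |BD| = 4.3146
θ=27°: circle(B,3.00) ∩ circle(D,6.00): a=-0.9716, h=2.8383
θ=27°:   candidates: C₊=(1.4295,3.8872) cross=12.246; C₋=(0.2349,-1.6623) cross=-12.246
θ=27°:   branch - wants cross < 0 → take C=(0.2349,-1.6623) (cross=-12.246)
θ=27°: ex = (C−B)/|BC| = (-0.5157,-0.8568); ey = (0.8568,-0.5157)
θ=27°: P = B + 0.75·ex + 1.04·ey = (2.2863,-0.2709)
θ=187°: B = A + 2.00·(cos187°, sin187°) = (-1.9851, -0.2437)
θ=187°: |BD| = 7.9888
θ=187°: circle(B,3.00) ∩ circle(D,6.00): a=2.3045, h=1.9207
θ=187°:   candidates: C₊=(0.2598,1.7464) cross=15.344; C₋=(0.3770,-2.0932) cross=-15.344
θ=187°:   branch - wants cross < 0 → take C=(0.3770,-2.0932) (cross=-15.344)
θ=187°: ex = (C−B)/|BC| = (0.7874,-0.6165); ey = (0.6165,0.7874)
θ=187°: P = B + 0.75·ex + 1.04·ey = (-0.7534,0.1127)
θ=189°: B = A + 2.00·(cos189°, sin189°) = (-1.9754, -0.3129)
θ=189°: |BD| = 7.9815
θ=189°: circle(B,3.00) ∩ circle(D,6.00): a=2.2993, h=1.9269
θ=189°:   candidates: C₊=(0.2467,1.7027) cross=15.380; C₋=(0.3977,-2.1482) cross=-15.380
θ=189°:   branch - wants cross < 0 → take C=(0.3977,-2.1482) (cross=-15.380)
θ=189°: ex = (C−B)/|BC| = (0.7910,-0.6118); ey = (0.6118,0.7910)
θ=189°: P = B + 0.75·ex + 1.04·ey = (-0.7459,0.0510)
θ=245°: B = A + 2.00·(cos245°, sin245°) = (-0.8452, -1.8126)
θ=245°: |BD| = 7.0812
θ=245°: circle(B,3.00) ∩ circle(D,6.00): a=1.6341, h=2.5159
θ=245°:   candidates: C₊=(0.0904,1.0377) cross=17.815; C₋=(1.3784,-3.8264) cross=-17.815
θ=245°:   branch - wants cross < 0 → take C=(1.3784,-3.8264) (cross=-17.815)
θ=245°: ex = (C−B)/|BC| = (0.7412,-0.6713); ey = (0.6713,0.7412)
θ=245°: P = B + 0.75·ex + 1.04·ey = (0.4088,-1.5452)

θ=27°: 2.29 -0.27
θ=187°: -0.75 0.11
θ=189°: -0.75 0.05
θ=245°: 0.41 -1.55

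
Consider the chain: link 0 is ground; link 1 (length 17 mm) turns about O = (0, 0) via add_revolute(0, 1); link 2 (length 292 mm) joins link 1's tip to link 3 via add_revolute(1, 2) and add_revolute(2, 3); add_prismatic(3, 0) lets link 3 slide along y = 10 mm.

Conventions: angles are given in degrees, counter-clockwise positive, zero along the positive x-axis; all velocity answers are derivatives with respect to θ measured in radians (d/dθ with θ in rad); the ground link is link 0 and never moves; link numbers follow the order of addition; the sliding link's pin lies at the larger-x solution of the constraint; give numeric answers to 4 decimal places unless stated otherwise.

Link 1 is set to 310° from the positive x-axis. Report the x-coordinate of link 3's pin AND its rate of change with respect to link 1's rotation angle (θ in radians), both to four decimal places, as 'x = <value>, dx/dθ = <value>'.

geometry: r = 17 mm, L = 292 mm, e = 10 mm
crank pin P = (r cos θ, r sin θ) = (10.927389, -13.022756)
h = r sin θ − e = -13.022756 − 10 = -23.022756
x = r cos θ + √(L² − h²) = 10.927389 + 291.090970 = 302.018359
dx/dθ = −r sin θ − h·r cos θ/√(L² − h²) (θ in radians; h = -23.022756) = 13.887017

x = 302.0184, dx/dθ = 13.8870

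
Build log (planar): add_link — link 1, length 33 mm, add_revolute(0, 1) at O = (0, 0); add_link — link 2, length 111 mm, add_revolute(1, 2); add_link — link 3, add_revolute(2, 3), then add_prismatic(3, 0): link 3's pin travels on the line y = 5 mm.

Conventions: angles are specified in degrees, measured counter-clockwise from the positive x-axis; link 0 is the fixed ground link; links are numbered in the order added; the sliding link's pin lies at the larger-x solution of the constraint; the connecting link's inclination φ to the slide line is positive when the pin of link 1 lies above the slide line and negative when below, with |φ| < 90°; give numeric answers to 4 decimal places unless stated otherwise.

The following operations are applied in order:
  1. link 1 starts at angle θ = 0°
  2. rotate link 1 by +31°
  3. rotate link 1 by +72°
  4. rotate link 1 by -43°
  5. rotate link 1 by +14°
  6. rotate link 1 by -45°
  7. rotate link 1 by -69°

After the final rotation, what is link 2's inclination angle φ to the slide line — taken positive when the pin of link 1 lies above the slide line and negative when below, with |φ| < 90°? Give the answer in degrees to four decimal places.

geometry: r = 33 mm, L = 111 mm, e = 5 mm; θ starts at 0°
rotate link 1 by +31°: θ ← 0° +31° = 31°
rotate link 1 by +72°: θ ← 31° +72° = 103°
rotate link 1 by -43°: θ ← 103° -43° = 60°
rotate link 1 by +14°: θ ← 60° +14° = 74°
rotate link 1 by -45°: θ ← 74° -45° = 29°
rotate link 1 by -69°: θ ← 29° -69° = -40°
h = r sin θ − e = -21.211991 − 5 = -26.211991
sin φ = h / L = -26.211991 / 111 = -0.23614406
φ = arcsin(-0.23614406) = -13.659071°

-13.6591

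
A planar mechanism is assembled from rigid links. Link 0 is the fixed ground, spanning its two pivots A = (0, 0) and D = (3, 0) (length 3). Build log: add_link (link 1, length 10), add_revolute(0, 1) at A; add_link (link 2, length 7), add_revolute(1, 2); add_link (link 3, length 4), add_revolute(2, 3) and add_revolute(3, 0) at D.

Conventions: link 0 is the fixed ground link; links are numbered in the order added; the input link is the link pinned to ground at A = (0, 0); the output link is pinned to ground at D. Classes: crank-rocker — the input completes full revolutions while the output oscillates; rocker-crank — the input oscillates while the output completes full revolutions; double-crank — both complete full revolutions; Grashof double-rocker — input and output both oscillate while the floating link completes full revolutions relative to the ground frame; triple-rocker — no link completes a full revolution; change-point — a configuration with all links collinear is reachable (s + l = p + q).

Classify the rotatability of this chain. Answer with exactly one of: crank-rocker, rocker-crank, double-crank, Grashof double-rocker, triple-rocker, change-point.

lengths: ground=3, input=10, coupler=7, output=4
sorted: s=3 (shortest), l=10 (longest), p+q=11
s + l = 13 vs p + q = 11
s + l > p + q → non-Grashof → no link fully rotates → triple-rocker

triple-rocker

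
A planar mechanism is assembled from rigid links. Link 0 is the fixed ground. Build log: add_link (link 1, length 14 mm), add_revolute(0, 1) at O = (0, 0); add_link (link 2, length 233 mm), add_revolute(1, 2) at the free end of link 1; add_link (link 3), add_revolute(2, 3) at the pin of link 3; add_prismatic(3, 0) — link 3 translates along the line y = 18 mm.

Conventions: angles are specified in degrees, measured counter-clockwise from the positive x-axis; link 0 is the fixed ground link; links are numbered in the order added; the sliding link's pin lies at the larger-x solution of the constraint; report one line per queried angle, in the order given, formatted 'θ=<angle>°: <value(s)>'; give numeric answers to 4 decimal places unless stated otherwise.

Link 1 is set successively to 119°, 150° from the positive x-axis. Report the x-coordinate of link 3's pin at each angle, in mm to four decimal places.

geometry: r = 14 mm, L = 233 mm, e = 18 mm
θ=119°: crank pin P = (r cos θ, r sin θ) = (-6.787335, 12.244676)
θ=119°: h = r sin θ − e = 12.244676 − 18 = -5.755324
θ=119°: x = r cos θ + √(L² − h²) = -6.787335 + 232.928908 = 226.141573
θ=150°: crank pin P = (r cos θ, r sin θ) = (-12.124356, 7.000000)
θ=150°: h = r sin θ − e = 7.000000 − 18 = -11.000000
θ=150°: x = r cos θ + √(L² − h²) = -12.124356 + 232.740199 = 220.615843

θ=119°: 226.1416
θ=150°: 220.6158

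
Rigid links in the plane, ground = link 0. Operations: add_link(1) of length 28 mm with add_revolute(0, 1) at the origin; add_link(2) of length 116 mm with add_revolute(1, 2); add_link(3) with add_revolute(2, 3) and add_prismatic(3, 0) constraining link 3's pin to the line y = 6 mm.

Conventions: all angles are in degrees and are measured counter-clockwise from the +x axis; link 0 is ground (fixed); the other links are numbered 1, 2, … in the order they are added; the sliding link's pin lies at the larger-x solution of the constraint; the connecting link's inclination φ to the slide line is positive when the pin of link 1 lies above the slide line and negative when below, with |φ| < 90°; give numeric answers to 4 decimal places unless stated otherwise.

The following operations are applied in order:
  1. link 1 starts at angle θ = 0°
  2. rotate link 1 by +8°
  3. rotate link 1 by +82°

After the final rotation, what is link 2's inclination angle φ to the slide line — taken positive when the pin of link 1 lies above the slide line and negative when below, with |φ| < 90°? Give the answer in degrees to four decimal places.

geometry: r = 28 mm, L = 116 mm, e = 6 mm; θ starts at 0°
rotate link 1 by +8°: θ ← 0° +8° = 8°
rotate link 1 by +82°: θ ← 8° +82° = 90°
h = r sin θ − e = 28.000000 − 6 = 22.000000
sin φ = h / L = 22.000000 / 116 = 0.18965517
φ = arcsin(0.18965517) = 10.932661°

10.9327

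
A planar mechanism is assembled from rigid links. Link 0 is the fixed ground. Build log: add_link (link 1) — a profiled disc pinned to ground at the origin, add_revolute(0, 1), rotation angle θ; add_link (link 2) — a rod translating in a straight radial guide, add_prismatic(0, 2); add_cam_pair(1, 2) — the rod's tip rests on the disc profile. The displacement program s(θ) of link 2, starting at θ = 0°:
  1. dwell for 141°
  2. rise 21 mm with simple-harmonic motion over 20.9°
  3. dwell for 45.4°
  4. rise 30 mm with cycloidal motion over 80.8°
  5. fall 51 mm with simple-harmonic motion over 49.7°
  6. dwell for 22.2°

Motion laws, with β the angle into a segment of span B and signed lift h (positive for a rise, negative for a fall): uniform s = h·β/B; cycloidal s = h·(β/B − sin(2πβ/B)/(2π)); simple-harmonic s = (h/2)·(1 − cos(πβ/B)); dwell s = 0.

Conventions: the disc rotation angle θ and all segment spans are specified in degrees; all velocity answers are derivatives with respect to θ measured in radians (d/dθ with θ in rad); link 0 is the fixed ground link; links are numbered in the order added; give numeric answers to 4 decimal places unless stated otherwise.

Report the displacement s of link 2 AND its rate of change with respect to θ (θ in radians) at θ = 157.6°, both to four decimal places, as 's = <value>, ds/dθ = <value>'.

seg 1 [0°–141°] dwell: s stays 0.0000
seg 2 [141°–161.9°] simple-harmonic, h=21: θ=157.6° here. β=16.6, B=20.9. 21/2·(1 − cos(π·0.7943)) = 18.8820 → s = 18.8820
velocity in seg [141°–161.9°] (simple-harmonic), θ in radians: β = 16.6° = 0.2897 rad, B = 20.9° = 0.3648 rad; ds/dθ = (πh/(2B)) sin(πβ/B) = (π·21/(2·0.3648)) sin(π·0.7943) = 54.464715 mm/rad

s = 18.8820, ds/dθ = 54.4647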